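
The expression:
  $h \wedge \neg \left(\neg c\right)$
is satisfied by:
  {h: True, c: True}


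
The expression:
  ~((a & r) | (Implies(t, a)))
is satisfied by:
  {t: True, a: False}


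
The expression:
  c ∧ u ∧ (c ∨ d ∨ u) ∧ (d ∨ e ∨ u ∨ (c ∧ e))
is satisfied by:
  {c: True, u: True}


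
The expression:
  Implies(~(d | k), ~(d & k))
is always true.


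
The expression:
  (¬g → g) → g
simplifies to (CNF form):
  True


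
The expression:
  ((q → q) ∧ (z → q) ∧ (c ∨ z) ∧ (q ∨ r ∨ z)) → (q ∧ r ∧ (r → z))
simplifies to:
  (r ∧ z) ∨ (¬c ∧ ¬z) ∨ (¬q ∧ ¬r)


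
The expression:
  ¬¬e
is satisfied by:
  {e: True}


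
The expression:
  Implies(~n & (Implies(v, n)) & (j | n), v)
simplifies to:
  n | v | ~j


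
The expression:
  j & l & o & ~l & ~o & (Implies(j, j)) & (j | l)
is never true.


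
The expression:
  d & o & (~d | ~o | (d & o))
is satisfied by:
  {d: True, o: True}


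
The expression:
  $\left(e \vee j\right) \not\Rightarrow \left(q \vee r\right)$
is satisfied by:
  {e: True, j: True, q: False, r: False}
  {e: True, q: False, r: False, j: False}
  {j: True, q: False, r: False, e: False}


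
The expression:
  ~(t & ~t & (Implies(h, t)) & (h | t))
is always true.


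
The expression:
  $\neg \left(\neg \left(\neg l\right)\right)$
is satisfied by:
  {l: False}


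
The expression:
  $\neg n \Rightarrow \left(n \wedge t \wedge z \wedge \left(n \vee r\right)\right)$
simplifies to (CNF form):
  $n$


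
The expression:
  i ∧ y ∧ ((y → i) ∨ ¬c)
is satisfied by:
  {i: True, y: True}


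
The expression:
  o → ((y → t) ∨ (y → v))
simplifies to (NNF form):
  t ∨ v ∨ ¬o ∨ ¬y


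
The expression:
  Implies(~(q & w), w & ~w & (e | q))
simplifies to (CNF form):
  q & w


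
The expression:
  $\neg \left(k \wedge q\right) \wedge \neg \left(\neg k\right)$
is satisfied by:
  {k: True, q: False}


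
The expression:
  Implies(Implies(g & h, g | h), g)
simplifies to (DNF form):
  g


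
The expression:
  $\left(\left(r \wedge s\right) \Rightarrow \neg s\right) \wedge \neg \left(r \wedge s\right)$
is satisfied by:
  {s: False, r: False}
  {r: True, s: False}
  {s: True, r: False}


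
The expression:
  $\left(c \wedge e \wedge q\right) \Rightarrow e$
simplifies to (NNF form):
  $\text{True}$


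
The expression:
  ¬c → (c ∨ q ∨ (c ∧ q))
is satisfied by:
  {q: True, c: True}
  {q: True, c: False}
  {c: True, q: False}


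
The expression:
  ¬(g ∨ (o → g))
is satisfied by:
  {o: True, g: False}


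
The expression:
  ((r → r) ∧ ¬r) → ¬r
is always true.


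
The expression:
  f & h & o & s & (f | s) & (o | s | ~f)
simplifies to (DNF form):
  f & h & o & s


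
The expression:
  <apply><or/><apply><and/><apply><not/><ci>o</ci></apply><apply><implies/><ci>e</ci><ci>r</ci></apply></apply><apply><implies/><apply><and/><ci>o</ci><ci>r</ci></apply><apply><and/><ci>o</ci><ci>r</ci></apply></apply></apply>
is always true.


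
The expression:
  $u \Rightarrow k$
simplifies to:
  $k \vee \neg u$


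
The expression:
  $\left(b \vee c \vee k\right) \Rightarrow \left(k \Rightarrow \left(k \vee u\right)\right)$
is always true.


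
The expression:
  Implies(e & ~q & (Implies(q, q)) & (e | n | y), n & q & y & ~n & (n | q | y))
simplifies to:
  q | ~e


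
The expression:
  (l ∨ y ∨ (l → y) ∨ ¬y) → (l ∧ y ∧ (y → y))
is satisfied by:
  {y: True, l: True}


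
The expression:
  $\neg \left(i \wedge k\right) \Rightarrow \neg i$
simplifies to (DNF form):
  $k \vee \neg i$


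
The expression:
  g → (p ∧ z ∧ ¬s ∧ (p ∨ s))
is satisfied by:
  {z: True, p: True, s: False, g: False}
  {z: True, s: False, p: False, g: False}
  {p: True, z: False, s: False, g: False}
  {z: False, s: False, p: False, g: False}
  {z: True, p: True, s: True, g: False}
  {z: True, s: True, p: False, g: False}
  {p: True, s: True, z: False, g: False}
  {s: True, z: False, p: False, g: False}
  {g: True, z: True, p: True, s: False}


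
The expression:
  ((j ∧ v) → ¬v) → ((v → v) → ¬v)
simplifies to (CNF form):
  j ∨ ¬v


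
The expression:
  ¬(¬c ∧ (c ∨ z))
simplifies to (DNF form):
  c ∨ ¬z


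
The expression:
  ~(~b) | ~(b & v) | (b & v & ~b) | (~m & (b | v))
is always true.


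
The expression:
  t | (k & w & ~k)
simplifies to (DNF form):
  t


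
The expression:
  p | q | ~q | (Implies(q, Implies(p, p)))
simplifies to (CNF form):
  True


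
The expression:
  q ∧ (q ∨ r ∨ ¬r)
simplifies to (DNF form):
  q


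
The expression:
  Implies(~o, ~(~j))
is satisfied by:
  {o: True, j: True}
  {o: True, j: False}
  {j: True, o: False}


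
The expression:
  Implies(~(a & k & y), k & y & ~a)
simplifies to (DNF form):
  k & y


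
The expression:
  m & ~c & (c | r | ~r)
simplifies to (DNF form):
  m & ~c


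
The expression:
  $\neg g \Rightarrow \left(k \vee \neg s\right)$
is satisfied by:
  {k: True, g: True, s: False}
  {k: True, s: False, g: False}
  {g: True, s: False, k: False}
  {g: False, s: False, k: False}
  {k: True, g: True, s: True}
  {k: True, s: True, g: False}
  {g: True, s: True, k: False}


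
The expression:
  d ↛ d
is never true.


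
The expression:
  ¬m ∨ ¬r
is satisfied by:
  {m: False, r: False}
  {r: True, m: False}
  {m: True, r: False}


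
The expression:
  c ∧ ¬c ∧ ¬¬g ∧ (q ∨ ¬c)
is never true.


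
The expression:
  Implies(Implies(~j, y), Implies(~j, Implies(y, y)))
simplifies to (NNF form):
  True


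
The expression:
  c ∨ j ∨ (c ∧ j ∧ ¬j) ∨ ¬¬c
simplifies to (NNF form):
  c ∨ j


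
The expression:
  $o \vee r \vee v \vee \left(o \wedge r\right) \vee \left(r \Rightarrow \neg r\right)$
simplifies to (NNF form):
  $\text{True}$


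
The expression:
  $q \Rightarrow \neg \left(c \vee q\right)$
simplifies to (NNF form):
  $\neg q$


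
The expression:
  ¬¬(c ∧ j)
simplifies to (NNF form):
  c ∧ j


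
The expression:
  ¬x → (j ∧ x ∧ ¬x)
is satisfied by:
  {x: True}


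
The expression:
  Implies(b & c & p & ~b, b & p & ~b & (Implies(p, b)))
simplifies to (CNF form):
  True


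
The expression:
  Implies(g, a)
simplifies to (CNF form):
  a | ~g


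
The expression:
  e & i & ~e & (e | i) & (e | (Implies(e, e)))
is never true.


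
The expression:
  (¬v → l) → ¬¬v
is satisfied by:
  {v: True, l: False}
  {l: False, v: False}
  {l: True, v: True}


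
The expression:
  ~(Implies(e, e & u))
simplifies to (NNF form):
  e & ~u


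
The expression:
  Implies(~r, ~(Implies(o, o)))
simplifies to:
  r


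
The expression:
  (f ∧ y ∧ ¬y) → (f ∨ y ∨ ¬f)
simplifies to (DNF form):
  True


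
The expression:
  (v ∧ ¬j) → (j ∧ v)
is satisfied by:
  {j: True, v: False}
  {v: False, j: False}
  {v: True, j: True}


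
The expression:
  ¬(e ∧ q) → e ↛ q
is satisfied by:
  {e: True}


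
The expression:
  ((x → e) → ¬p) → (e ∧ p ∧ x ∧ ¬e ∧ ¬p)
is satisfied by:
  {e: True, p: True, x: False}
  {p: True, x: False, e: False}
  {x: True, e: True, p: True}


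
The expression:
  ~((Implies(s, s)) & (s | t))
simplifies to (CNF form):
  ~s & ~t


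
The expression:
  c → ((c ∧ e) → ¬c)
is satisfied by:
  {c: False, e: False}
  {e: True, c: False}
  {c: True, e: False}


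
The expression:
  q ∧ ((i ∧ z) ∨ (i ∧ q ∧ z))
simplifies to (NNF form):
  i ∧ q ∧ z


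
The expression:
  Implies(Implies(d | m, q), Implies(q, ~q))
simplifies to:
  ~q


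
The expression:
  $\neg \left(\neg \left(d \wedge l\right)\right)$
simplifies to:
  $d \wedge l$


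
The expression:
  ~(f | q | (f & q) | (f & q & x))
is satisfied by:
  {q: False, f: False}


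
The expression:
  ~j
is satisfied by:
  {j: False}


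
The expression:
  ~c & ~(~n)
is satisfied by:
  {n: True, c: False}


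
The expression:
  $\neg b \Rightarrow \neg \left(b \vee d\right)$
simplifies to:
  $b \vee \neg d$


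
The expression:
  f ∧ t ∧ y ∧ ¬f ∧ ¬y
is never true.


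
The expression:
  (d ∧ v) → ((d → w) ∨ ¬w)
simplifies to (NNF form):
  True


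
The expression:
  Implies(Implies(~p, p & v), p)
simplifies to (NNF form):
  True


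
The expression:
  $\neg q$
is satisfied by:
  {q: False}


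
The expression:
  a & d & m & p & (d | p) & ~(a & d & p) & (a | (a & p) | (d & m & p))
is never true.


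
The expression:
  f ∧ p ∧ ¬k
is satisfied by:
  {p: True, f: True, k: False}


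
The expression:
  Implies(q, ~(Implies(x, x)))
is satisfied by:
  {q: False}


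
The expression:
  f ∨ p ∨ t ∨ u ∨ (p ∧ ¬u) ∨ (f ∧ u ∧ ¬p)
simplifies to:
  f ∨ p ∨ t ∨ u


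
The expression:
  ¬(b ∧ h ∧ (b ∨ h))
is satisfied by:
  {h: False, b: False}
  {b: True, h: False}
  {h: True, b: False}


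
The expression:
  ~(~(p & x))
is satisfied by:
  {p: True, x: True}


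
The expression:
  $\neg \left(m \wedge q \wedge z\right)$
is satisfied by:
  {m: False, q: False, z: False}
  {z: True, m: False, q: False}
  {q: True, m: False, z: False}
  {z: True, q: True, m: False}
  {m: True, z: False, q: False}
  {z: True, m: True, q: False}
  {q: True, m: True, z: False}


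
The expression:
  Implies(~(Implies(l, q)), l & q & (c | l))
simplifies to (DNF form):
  q | ~l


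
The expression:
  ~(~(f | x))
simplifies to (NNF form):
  f | x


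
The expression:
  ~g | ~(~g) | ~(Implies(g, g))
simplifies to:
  True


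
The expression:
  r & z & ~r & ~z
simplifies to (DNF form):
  False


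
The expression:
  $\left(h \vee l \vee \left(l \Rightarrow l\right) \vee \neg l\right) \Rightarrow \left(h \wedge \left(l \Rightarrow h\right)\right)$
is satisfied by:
  {h: True}


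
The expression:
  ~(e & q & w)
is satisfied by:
  {w: False, e: False, q: False}
  {q: True, w: False, e: False}
  {e: True, w: False, q: False}
  {q: True, e: True, w: False}
  {w: True, q: False, e: False}
  {q: True, w: True, e: False}
  {e: True, w: True, q: False}


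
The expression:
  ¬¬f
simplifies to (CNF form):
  f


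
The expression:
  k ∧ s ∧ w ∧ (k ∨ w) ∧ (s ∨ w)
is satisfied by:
  {s: True, w: True, k: True}


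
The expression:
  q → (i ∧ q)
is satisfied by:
  {i: True, q: False}
  {q: False, i: False}
  {q: True, i: True}


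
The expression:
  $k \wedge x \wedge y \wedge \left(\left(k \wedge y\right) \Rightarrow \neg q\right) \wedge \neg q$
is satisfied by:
  {x: True, y: True, k: True, q: False}


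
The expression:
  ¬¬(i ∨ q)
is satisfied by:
  {i: True, q: True}
  {i: True, q: False}
  {q: True, i: False}


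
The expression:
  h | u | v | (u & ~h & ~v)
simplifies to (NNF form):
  h | u | v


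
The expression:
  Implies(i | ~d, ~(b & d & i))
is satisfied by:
  {d: False, b: False, i: False}
  {i: True, d: False, b: False}
  {b: True, d: False, i: False}
  {i: True, b: True, d: False}
  {d: True, i: False, b: False}
  {i: True, d: True, b: False}
  {b: True, d: True, i: False}


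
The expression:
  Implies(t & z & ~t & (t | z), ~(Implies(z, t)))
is always true.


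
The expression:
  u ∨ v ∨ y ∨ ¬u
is always true.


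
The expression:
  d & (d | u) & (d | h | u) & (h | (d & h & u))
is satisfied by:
  {h: True, d: True}


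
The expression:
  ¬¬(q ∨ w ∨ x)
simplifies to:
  q ∨ w ∨ x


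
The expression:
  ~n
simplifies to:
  ~n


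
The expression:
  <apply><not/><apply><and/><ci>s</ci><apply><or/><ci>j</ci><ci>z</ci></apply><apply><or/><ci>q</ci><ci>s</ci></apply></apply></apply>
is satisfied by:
  {j: False, s: False, z: False}
  {z: True, j: False, s: False}
  {j: True, z: False, s: False}
  {z: True, j: True, s: False}
  {s: True, z: False, j: False}


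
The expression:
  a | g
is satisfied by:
  {a: True, g: True}
  {a: True, g: False}
  {g: True, a: False}


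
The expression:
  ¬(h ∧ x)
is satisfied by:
  {h: False, x: False}
  {x: True, h: False}
  {h: True, x: False}


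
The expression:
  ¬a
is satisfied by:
  {a: False}


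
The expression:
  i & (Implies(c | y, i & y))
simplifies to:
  i & (y | ~c)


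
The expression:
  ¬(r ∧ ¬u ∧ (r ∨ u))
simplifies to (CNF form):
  u ∨ ¬r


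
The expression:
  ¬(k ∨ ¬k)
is never true.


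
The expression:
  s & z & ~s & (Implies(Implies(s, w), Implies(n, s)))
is never true.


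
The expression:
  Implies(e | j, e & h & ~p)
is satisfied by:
  {h: True, j: False, p: False, e: False}
  {h: False, j: False, p: False, e: False}
  {h: True, p: True, j: False, e: False}
  {p: True, h: False, j: False, e: False}
  {e: True, h: True, j: False, p: False}
  {e: True, h: True, j: True, p: False}


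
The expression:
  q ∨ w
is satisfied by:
  {q: True, w: True}
  {q: True, w: False}
  {w: True, q: False}


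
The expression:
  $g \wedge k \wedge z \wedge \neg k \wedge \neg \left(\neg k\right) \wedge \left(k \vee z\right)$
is never true.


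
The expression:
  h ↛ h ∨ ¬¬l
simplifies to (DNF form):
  l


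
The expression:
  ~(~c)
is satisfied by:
  {c: True}


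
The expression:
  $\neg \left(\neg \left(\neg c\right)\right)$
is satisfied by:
  {c: False}


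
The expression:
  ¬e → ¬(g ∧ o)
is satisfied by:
  {e: True, g: False, o: False}
  {g: False, o: False, e: False}
  {o: True, e: True, g: False}
  {o: True, g: False, e: False}
  {e: True, g: True, o: False}
  {g: True, e: False, o: False}
  {o: True, g: True, e: True}


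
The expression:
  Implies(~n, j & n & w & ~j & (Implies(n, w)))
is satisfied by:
  {n: True}


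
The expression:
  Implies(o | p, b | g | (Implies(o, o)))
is always true.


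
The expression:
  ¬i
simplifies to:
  ¬i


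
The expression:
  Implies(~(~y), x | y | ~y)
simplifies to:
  True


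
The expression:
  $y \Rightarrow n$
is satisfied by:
  {n: True, y: False}
  {y: False, n: False}
  {y: True, n: True}


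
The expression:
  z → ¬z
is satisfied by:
  {z: False}


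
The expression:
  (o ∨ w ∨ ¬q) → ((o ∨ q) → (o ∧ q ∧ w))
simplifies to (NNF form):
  (¬o ∧ ¬q) ∨ (¬o ∧ ¬w) ∨ (o ∧ q ∧ w)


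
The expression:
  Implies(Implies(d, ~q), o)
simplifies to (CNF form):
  (d | o) & (o | q)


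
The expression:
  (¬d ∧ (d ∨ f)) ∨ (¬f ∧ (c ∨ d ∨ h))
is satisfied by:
  {c: True, h: True, d: False, f: False}
  {c: True, h: False, d: False, f: False}
  {h: True, f: False, c: False, d: False}
  {f: True, c: True, h: True, d: False}
  {f: True, c: True, h: False, d: False}
  {f: True, h: True, c: False, d: False}
  {f: True, h: False, c: False, d: False}
  {d: True, c: True, h: True, f: False}
  {d: True, c: True, h: False, f: False}
  {d: True, h: True, c: False, f: False}
  {d: True, h: False, c: False, f: False}


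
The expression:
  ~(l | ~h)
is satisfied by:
  {h: True, l: False}


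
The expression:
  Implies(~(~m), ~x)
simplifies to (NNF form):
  ~m | ~x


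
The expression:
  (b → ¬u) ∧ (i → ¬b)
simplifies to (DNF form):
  (¬i ∧ ¬u) ∨ ¬b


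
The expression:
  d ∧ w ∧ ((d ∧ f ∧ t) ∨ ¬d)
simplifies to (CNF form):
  d ∧ f ∧ t ∧ w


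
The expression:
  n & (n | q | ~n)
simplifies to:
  n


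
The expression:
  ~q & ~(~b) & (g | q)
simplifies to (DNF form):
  b & g & ~q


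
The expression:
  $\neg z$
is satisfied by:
  {z: False}


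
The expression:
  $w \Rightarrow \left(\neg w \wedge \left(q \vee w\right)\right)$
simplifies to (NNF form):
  $\neg w$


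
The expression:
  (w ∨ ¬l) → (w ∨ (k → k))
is always true.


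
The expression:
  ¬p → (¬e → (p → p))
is always true.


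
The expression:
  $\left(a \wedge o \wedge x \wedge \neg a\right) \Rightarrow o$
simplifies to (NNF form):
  $\text{True}$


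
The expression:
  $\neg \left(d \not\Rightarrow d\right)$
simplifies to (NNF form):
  $\text{True}$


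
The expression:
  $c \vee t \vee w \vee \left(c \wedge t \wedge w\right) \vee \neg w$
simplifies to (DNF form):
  $\text{True}$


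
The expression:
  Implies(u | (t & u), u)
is always true.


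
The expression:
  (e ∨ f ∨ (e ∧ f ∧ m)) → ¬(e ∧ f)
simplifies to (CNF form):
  ¬e ∨ ¬f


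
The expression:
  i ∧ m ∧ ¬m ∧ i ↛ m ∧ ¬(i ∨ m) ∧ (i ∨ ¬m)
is never true.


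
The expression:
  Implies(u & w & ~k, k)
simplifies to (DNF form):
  k | ~u | ~w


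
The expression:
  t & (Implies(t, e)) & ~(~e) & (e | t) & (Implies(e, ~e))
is never true.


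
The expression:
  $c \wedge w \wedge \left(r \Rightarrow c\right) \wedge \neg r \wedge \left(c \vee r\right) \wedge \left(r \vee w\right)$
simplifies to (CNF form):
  $c \wedge w \wedge \neg r$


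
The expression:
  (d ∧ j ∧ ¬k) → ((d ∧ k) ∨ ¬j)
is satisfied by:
  {k: True, d: False, j: False}
  {k: False, d: False, j: False}
  {j: True, k: True, d: False}
  {j: True, k: False, d: False}
  {d: True, k: True, j: False}
  {d: True, k: False, j: False}
  {d: True, j: True, k: True}


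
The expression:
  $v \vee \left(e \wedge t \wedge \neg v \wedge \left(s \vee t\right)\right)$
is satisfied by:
  {v: True, e: True, t: True}
  {v: True, e: True, t: False}
  {v: True, t: True, e: False}
  {v: True, t: False, e: False}
  {e: True, t: True, v: False}


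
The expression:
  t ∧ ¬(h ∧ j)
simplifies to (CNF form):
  t ∧ (¬h ∨ ¬j)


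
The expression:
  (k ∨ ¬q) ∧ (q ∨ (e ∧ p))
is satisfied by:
  {q: True, p: True, e: True, k: True}
  {q: True, p: True, k: True, e: False}
  {q: True, e: True, k: True, p: False}
  {q: True, k: True, e: False, p: False}
  {p: True, e: True, k: True, q: False}
  {p: True, e: True, k: False, q: False}


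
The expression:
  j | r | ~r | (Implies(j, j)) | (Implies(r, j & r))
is always true.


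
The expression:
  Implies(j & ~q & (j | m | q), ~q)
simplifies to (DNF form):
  True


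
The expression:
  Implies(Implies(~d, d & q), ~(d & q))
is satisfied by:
  {q: False, d: False}
  {d: True, q: False}
  {q: True, d: False}


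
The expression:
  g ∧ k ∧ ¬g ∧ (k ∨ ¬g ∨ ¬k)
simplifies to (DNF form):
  False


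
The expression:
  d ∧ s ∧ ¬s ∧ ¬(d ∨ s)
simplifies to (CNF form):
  False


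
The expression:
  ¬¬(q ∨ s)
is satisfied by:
  {q: True, s: True}
  {q: True, s: False}
  {s: True, q: False}


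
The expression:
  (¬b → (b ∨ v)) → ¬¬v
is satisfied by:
  {v: True, b: False}
  {b: False, v: False}
  {b: True, v: True}


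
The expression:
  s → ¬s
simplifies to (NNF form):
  ¬s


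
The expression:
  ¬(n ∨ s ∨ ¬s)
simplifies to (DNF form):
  False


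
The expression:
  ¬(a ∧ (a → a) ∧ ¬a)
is always true.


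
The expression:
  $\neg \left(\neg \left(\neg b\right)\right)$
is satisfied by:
  {b: False}


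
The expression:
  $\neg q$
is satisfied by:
  {q: False}


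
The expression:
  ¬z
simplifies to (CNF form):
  ¬z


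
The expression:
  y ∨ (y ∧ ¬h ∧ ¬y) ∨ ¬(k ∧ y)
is always true.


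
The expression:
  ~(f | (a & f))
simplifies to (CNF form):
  ~f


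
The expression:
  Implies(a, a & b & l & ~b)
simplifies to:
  ~a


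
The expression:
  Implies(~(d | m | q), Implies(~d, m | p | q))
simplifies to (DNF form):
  d | m | p | q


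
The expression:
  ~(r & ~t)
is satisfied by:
  {t: True, r: False}
  {r: False, t: False}
  {r: True, t: True}


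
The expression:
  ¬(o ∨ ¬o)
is never true.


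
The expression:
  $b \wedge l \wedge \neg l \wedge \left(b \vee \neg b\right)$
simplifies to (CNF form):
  $\text{False}$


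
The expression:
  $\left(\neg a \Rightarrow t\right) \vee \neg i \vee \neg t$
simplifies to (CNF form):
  $\text{True}$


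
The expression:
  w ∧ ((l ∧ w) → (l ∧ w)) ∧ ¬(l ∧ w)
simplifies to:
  w ∧ ¬l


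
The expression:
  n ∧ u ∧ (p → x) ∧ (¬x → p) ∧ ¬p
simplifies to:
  n ∧ u ∧ x ∧ ¬p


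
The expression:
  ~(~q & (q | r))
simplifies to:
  q | ~r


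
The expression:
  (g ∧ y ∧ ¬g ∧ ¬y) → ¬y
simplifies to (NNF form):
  True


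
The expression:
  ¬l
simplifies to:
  ¬l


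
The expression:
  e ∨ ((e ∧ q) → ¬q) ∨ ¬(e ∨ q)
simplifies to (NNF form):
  True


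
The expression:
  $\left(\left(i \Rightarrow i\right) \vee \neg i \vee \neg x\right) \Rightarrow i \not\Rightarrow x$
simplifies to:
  $i \wedge \neg x$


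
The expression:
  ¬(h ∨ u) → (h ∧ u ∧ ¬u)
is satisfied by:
  {u: True, h: True}
  {u: True, h: False}
  {h: True, u: False}


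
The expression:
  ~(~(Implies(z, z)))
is always true.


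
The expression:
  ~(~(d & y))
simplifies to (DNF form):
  d & y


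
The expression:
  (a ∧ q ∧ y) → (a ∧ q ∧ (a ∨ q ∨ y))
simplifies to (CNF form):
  True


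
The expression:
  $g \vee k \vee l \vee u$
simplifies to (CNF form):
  $g \vee k \vee l \vee u$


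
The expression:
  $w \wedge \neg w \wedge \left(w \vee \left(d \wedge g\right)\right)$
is never true.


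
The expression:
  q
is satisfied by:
  {q: True}


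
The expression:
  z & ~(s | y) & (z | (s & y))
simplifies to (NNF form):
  z & ~s & ~y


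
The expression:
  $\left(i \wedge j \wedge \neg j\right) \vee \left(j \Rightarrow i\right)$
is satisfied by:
  {i: True, j: False}
  {j: False, i: False}
  {j: True, i: True}


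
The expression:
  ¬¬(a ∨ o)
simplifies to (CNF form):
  a ∨ o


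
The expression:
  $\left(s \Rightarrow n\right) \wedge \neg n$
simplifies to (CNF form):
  $\neg n \wedge \neg s$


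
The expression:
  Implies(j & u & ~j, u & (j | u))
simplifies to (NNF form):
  True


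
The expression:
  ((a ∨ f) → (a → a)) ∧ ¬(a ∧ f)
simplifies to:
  ¬a ∨ ¬f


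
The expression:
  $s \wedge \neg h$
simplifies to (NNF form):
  $s \wedge \neg h$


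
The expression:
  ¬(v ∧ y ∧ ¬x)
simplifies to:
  x ∨ ¬v ∨ ¬y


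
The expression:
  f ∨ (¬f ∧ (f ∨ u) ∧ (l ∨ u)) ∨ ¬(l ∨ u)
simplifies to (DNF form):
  f ∨ u ∨ ¬l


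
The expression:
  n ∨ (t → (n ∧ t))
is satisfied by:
  {n: True, t: False}
  {t: False, n: False}
  {t: True, n: True}


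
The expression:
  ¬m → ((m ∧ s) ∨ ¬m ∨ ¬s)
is always true.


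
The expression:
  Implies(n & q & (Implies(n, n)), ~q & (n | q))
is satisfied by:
  {q: False, n: False}
  {n: True, q: False}
  {q: True, n: False}


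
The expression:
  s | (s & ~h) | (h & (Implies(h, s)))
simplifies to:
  s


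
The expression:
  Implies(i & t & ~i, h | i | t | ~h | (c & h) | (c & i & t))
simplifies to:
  True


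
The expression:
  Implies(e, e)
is always true.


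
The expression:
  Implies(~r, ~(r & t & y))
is always true.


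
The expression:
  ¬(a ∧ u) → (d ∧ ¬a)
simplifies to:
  (a ∧ u) ∨ (d ∧ ¬a)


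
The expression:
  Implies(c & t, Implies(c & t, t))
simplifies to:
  True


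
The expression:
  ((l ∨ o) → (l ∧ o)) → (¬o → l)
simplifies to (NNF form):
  l ∨ o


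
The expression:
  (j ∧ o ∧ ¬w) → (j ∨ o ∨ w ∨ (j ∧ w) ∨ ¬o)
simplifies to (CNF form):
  True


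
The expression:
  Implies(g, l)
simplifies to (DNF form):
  l | ~g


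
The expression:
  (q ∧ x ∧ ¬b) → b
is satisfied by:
  {b: True, q: False, x: False}
  {q: False, x: False, b: False}
  {b: True, x: True, q: False}
  {x: True, q: False, b: False}
  {b: True, q: True, x: False}
  {q: True, b: False, x: False}
  {b: True, x: True, q: True}


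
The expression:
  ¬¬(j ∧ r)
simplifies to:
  j ∧ r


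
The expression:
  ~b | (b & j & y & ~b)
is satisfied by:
  {b: False}


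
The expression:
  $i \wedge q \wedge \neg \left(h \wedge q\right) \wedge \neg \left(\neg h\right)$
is never true.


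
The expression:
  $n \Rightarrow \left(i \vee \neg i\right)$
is always true.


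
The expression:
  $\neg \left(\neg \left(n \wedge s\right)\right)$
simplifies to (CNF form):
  $n \wedge s$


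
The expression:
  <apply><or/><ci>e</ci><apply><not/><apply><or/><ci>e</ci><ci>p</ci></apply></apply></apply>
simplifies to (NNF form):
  <apply><or/><ci>e</ci><apply><not/><ci>p</ci></apply></apply>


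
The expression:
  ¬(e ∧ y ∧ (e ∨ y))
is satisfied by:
  {e: False, y: False}
  {y: True, e: False}
  {e: True, y: False}


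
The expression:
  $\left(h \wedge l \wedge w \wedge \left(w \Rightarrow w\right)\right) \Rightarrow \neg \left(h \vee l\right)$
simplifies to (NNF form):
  $\neg h \vee \neg l \vee \neg w$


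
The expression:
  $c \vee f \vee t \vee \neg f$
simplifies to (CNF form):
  $\text{True}$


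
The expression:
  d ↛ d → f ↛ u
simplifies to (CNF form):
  True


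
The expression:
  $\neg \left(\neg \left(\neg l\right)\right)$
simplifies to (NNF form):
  $\neg l$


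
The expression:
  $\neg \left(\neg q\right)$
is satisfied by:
  {q: True}


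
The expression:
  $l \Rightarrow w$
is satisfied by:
  {w: True, l: False}
  {l: False, w: False}
  {l: True, w: True}


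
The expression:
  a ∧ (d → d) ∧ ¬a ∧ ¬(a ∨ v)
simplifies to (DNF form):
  False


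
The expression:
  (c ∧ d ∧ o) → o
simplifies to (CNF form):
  True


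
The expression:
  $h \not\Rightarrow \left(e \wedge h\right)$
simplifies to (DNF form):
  $h \wedge \neg e$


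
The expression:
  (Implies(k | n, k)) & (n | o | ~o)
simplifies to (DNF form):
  k | ~n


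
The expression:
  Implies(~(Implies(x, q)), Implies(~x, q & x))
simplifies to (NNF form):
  True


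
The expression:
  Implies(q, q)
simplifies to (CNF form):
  True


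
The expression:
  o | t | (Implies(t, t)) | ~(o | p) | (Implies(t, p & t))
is always true.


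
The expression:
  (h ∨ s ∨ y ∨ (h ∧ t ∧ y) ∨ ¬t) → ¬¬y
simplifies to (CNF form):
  (t ∨ y) ∧ (y ∨ ¬h) ∧ (y ∨ ¬s)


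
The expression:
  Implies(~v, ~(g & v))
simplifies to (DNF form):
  True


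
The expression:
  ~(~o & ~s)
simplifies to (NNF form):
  o | s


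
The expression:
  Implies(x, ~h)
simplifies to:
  ~h | ~x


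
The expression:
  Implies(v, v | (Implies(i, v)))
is always true.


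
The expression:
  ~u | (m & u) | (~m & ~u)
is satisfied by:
  {m: True, u: False}
  {u: False, m: False}
  {u: True, m: True}


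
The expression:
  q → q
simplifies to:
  True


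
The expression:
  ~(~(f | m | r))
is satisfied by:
  {r: True, m: True, f: True}
  {r: True, m: True, f: False}
  {r: True, f: True, m: False}
  {r: True, f: False, m: False}
  {m: True, f: True, r: False}
  {m: True, f: False, r: False}
  {f: True, m: False, r: False}


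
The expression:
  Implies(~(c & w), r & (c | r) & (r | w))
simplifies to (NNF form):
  r | (c & w)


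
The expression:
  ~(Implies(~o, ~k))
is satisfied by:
  {k: True, o: False}


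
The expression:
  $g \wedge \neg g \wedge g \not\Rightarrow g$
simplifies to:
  $\text{False}$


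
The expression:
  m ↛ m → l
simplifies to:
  True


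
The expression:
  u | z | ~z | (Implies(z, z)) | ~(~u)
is always true.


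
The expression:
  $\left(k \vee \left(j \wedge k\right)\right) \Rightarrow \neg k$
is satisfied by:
  {k: False}


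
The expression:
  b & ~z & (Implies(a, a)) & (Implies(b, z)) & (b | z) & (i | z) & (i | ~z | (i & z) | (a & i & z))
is never true.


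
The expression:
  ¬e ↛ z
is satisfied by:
  {z: True, e: False}
  {e: False, z: False}
  {e: True, z: True}


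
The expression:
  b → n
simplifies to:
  n ∨ ¬b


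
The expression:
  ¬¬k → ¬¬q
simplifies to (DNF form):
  q ∨ ¬k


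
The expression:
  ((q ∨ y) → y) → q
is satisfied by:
  {q: True}


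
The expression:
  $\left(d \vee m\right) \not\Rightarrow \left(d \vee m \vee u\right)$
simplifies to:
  $\text{False}$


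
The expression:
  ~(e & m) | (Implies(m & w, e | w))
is always true.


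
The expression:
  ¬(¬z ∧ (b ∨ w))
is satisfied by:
  {z: True, b: False, w: False}
  {z: True, w: True, b: False}
  {z: True, b: True, w: False}
  {z: True, w: True, b: True}
  {w: False, b: False, z: False}


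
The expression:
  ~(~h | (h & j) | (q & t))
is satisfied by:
  {h: True, j: False, t: False, q: False}
  {h: True, q: True, j: False, t: False}
  {h: True, t: True, j: False, q: False}


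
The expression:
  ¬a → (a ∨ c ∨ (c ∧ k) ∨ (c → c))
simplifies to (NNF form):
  True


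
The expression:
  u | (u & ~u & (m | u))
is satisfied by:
  {u: True}


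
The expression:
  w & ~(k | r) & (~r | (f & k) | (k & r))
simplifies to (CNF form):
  w & ~k & ~r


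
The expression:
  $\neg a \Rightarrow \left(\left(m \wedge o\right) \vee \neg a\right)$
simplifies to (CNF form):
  $\text{True}$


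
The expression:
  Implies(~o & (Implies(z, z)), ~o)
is always true.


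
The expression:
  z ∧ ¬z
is never true.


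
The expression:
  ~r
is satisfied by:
  {r: False}


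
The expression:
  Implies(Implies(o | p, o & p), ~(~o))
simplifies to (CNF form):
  o | p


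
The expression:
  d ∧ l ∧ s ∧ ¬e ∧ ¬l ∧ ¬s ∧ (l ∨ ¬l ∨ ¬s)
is never true.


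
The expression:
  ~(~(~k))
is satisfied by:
  {k: False}


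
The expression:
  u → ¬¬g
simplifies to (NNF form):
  g ∨ ¬u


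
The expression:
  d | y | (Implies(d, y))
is always true.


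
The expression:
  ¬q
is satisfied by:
  {q: False}


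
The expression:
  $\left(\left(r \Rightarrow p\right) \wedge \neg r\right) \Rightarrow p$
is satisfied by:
  {r: True, p: True}
  {r: True, p: False}
  {p: True, r: False}


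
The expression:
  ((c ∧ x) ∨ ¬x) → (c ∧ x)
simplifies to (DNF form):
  x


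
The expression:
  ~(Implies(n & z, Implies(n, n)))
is never true.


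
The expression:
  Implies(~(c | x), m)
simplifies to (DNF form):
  c | m | x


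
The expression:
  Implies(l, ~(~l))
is always true.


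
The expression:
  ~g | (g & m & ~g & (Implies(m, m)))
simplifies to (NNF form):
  ~g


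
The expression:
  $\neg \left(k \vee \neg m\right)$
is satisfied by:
  {m: True, k: False}


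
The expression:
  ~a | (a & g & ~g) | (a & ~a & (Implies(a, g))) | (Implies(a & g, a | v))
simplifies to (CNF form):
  True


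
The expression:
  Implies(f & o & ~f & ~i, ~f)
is always true.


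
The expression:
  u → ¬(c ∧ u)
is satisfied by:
  {u: False, c: False}
  {c: True, u: False}
  {u: True, c: False}


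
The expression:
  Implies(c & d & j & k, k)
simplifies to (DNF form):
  True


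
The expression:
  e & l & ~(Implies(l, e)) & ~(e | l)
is never true.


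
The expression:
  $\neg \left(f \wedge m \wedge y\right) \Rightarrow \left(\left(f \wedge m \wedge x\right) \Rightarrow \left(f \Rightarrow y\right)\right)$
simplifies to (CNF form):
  $y \vee \neg f \vee \neg m \vee \neg x$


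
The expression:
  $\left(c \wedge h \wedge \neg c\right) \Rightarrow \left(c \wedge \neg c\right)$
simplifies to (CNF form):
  $\text{True}$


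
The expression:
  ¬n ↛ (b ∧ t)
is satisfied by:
  {n: False, t: False, b: False}
  {b: True, n: False, t: False}
  {t: True, n: False, b: False}


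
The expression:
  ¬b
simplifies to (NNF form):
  ¬b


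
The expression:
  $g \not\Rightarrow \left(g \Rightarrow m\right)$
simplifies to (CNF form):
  $g \wedge \neg m$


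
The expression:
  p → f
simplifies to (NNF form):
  f ∨ ¬p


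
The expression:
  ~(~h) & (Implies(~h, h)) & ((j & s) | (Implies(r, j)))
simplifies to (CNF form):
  h & (j | ~r)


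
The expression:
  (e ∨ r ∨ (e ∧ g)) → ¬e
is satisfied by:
  {e: False}


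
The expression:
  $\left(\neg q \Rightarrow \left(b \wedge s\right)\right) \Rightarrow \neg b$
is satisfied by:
  {q: False, b: False, s: False}
  {s: True, q: False, b: False}
  {q: True, s: False, b: False}
  {s: True, q: True, b: False}
  {b: True, s: False, q: False}


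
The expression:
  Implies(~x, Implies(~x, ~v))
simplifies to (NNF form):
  x | ~v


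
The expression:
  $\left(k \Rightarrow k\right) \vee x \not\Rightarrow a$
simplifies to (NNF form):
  $\text{True}$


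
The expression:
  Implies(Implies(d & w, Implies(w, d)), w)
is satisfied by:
  {w: True}


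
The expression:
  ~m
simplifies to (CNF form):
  ~m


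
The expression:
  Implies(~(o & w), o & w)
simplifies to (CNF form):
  o & w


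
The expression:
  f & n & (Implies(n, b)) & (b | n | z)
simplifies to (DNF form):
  b & f & n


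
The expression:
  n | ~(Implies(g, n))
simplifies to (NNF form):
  g | n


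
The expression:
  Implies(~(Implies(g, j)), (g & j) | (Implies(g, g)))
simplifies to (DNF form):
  True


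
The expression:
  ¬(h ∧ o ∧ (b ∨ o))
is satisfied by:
  {h: False, o: False}
  {o: True, h: False}
  {h: True, o: False}


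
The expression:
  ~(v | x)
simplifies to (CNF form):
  ~v & ~x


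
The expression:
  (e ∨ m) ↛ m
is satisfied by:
  {e: True, m: False}


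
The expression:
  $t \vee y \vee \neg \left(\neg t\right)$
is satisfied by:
  {y: True, t: True}
  {y: True, t: False}
  {t: True, y: False}


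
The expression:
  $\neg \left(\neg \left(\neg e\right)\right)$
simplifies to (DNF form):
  $\neg e$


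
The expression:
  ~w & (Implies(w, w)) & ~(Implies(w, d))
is never true.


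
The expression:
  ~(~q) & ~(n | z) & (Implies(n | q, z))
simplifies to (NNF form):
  False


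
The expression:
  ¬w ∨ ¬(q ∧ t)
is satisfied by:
  {w: False, t: False, q: False}
  {q: True, w: False, t: False}
  {t: True, w: False, q: False}
  {q: True, t: True, w: False}
  {w: True, q: False, t: False}
  {q: True, w: True, t: False}
  {t: True, w: True, q: False}


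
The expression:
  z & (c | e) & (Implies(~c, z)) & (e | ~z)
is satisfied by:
  {z: True, e: True}


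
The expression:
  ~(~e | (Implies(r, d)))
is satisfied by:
  {r: True, e: True, d: False}


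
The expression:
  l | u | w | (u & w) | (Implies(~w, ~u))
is always true.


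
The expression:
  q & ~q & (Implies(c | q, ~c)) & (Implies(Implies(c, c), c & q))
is never true.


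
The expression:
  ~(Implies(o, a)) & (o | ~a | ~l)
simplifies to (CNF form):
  o & ~a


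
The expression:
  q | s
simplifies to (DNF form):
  q | s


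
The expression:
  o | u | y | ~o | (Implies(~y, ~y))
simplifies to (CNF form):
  True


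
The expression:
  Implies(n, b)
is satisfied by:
  {b: True, n: False}
  {n: False, b: False}
  {n: True, b: True}


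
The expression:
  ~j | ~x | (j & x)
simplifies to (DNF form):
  True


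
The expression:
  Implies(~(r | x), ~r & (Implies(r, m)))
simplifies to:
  True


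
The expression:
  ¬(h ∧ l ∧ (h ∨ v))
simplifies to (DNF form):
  ¬h ∨ ¬l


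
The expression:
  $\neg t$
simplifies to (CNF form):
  $\neg t$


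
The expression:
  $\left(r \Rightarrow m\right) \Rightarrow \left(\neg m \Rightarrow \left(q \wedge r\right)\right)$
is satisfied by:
  {r: True, m: True}
  {r: True, m: False}
  {m: True, r: False}


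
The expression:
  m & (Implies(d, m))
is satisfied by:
  {m: True}


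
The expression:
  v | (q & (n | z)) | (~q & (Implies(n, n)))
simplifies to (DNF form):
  n | v | z | ~q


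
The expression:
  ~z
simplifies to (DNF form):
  ~z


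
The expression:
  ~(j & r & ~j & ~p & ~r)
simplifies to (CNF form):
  True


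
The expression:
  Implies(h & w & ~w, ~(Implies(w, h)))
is always true.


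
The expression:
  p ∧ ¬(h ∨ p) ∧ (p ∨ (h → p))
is never true.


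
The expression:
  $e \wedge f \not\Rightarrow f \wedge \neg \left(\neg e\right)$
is never true.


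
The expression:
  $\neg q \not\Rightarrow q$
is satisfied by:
  {q: False}


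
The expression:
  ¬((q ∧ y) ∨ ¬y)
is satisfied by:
  {y: True, q: False}


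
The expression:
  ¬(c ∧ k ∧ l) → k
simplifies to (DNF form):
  k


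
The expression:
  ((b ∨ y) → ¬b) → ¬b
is always true.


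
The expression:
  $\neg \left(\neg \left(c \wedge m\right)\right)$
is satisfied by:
  {c: True, m: True}


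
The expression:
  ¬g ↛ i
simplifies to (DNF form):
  i ∨ ¬g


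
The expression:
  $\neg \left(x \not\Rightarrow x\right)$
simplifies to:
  $\text{True}$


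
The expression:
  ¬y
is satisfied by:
  {y: False}


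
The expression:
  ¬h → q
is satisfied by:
  {q: True, h: True}
  {q: True, h: False}
  {h: True, q: False}


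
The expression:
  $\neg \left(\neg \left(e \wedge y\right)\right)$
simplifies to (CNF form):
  $e \wedge y$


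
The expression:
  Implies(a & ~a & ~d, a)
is always true.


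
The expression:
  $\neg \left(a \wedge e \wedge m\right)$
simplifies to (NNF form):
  $\neg a \vee \neg e \vee \neg m$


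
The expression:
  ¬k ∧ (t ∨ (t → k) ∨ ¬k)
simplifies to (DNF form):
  ¬k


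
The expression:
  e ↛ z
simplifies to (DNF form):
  e ∧ ¬z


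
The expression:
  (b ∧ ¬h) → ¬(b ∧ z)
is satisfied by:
  {h: True, z: False, b: False}
  {h: False, z: False, b: False}
  {b: True, h: True, z: False}
  {b: True, h: False, z: False}
  {z: True, h: True, b: False}
  {z: True, h: False, b: False}
  {z: True, b: True, h: True}


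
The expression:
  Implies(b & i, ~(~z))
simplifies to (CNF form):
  z | ~b | ~i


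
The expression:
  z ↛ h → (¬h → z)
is always true.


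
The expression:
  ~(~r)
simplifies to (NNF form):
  r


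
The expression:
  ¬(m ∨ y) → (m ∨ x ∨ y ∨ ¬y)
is always true.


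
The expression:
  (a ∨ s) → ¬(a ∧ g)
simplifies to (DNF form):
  ¬a ∨ ¬g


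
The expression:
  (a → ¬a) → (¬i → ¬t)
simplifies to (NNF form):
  a ∨ i ∨ ¬t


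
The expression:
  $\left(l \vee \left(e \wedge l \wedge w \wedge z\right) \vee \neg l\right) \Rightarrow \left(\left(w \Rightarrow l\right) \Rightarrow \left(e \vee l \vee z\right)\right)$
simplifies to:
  $e \vee l \vee w \vee z$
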